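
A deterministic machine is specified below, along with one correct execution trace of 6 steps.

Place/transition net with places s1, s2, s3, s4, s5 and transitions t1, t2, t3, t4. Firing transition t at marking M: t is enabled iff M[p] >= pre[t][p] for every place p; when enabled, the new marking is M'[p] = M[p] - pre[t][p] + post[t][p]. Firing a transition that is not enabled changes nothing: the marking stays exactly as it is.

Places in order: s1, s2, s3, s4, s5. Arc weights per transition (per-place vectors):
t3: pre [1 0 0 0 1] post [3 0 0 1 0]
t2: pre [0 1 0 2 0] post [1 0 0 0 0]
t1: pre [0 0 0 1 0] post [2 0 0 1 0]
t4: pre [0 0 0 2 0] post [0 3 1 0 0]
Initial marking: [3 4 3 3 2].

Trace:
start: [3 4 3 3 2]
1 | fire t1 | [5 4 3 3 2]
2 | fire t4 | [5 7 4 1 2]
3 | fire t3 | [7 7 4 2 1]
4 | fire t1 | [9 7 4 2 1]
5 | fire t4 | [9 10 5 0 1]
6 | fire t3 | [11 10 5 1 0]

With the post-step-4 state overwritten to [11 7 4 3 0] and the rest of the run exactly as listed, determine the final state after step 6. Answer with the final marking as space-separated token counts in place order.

11 10 5 1 0

state after step 4 := [11 7 4 3 0]
5 | fire t4 | [11 10 5 1 0]
6 | fire t3 | [11 10 5 1 0]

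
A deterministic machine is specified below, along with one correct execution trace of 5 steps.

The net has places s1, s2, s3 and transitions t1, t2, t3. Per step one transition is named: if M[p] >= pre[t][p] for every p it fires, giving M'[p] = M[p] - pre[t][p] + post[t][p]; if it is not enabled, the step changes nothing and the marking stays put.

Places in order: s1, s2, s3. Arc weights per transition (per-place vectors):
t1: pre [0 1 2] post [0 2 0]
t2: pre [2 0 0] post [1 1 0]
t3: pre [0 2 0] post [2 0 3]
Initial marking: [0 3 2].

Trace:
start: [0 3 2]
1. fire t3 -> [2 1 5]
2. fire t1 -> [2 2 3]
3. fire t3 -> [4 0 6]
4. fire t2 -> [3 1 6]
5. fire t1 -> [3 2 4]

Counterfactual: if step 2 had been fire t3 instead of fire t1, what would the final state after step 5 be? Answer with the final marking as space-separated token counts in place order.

(re-executing from step 2 with the substitution; state before step 2: [2 1 5])
2. fire t3 -> [2 1 5]
3. fire t3 -> [2 1 5]
4. fire t2 -> [1 2 5]
5. fire t1 -> [1 3 3]

1 3 3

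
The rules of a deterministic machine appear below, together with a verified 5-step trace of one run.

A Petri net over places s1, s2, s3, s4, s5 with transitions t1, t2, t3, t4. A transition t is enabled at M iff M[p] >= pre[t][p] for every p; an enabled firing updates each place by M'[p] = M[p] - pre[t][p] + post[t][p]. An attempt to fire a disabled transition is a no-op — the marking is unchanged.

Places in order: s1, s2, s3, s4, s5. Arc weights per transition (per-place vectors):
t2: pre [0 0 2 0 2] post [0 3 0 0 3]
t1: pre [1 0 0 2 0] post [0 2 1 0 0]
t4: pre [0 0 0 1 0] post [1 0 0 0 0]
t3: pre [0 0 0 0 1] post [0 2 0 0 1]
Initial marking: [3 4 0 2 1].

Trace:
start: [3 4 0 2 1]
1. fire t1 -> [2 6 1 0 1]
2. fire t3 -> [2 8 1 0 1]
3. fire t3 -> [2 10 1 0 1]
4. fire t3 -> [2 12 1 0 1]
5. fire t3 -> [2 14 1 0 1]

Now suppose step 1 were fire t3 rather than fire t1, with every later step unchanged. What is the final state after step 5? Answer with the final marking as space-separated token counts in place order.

(re-executing from step 1 with the substitution; state before step 1: [3 4 0 2 1])
1. fire t3 -> [3 6 0 2 1]
2. fire t3 -> [3 8 0 2 1]
3. fire t3 -> [3 10 0 2 1]
4. fire t3 -> [3 12 0 2 1]
5. fire t3 -> [3 14 0 2 1]

3 14 0 2 1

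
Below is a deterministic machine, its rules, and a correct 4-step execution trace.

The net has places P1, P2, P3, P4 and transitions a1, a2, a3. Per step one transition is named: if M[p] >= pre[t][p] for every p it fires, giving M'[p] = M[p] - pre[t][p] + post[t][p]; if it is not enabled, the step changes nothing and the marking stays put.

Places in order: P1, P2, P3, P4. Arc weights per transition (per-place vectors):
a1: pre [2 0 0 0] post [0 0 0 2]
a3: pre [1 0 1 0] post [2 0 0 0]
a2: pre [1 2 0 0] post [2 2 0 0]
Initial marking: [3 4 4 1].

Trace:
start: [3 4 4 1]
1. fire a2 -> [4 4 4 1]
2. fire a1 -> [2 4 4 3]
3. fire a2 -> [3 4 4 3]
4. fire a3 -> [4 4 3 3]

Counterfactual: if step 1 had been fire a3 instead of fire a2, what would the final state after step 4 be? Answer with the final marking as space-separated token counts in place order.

4 4 2 3

(re-executing from step 1 with the substitution; state before step 1: [3 4 4 1])
1. fire a3 -> [4 4 3 1]
2. fire a1 -> [2 4 3 3]
3. fire a2 -> [3 4 3 3]
4. fire a3 -> [4 4 2 3]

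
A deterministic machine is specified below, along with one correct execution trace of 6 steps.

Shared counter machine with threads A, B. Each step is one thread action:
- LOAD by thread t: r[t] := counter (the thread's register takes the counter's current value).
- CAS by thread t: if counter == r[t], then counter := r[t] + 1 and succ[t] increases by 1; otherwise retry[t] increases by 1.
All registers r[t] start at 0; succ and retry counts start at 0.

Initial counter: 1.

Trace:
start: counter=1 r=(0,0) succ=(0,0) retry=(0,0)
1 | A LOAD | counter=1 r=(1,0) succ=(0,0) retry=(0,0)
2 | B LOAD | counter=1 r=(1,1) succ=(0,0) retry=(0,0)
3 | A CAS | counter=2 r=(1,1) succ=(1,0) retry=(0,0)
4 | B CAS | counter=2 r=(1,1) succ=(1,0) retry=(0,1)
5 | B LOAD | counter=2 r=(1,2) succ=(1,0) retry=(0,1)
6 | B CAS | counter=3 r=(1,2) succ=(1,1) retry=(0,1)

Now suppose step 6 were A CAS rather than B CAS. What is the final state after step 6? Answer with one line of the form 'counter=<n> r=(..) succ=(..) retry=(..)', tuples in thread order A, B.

(re-executing from step 6 with the substitution; state before step 6: counter=2 r=(1,2) succ=(1,0) retry=(0,1))
6 | A CAS | counter=2 r=(1,2) succ=(1,0) retry=(1,1)

counter=2 r=(1,2) succ=(1,0) retry=(1,1)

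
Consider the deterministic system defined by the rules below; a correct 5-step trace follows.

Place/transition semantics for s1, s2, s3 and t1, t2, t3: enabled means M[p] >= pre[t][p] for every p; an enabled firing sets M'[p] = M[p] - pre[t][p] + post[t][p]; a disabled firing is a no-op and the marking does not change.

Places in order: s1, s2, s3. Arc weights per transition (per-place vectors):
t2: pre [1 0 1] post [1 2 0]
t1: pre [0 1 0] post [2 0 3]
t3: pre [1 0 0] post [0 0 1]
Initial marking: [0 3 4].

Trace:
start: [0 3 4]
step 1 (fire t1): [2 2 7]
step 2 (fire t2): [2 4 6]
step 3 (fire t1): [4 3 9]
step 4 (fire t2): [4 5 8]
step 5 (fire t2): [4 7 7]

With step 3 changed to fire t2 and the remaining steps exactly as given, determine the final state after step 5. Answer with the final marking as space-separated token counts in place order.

2 10 3

(re-executing from step 3 with the substitution; state before step 3: [2 4 6])
step 3 (fire t2): [2 6 5]
step 4 (fire t2): [2 8 4]
step 5 (fire t2): [2 10 3]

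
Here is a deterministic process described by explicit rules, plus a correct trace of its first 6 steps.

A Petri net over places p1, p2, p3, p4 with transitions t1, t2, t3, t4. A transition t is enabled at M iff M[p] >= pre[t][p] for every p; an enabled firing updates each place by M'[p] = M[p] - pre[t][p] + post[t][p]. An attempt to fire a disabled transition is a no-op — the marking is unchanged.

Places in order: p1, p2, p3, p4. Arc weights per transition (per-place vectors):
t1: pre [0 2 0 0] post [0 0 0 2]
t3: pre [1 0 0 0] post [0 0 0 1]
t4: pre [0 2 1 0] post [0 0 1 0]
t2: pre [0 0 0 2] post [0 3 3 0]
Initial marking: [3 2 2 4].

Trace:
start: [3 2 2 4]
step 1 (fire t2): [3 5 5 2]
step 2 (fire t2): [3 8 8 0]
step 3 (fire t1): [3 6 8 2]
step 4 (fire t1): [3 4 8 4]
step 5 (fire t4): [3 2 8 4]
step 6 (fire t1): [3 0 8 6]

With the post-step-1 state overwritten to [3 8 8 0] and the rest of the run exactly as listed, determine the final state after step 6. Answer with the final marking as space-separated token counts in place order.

3 0 8 6

state after step 1 := [3 8 8 0]
step 2 (fire t2): [3 8 8 0]
step 3 (fire t1): [3 6 8 2]
step 4 (fire t1): [3 4 8 4]
step 5 (fire t4): [3 2 8 4]
step 6 (fire t1): [3 0 8 6]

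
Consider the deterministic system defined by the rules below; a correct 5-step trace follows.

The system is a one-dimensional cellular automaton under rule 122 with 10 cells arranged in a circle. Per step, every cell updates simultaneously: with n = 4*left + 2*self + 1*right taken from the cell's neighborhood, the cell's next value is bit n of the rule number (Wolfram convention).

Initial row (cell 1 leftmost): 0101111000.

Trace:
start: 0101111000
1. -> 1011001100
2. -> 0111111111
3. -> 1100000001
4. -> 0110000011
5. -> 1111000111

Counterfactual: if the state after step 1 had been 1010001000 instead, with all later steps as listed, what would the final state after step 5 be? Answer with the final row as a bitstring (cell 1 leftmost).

state after step 1 := 1010001000
2. -> 0101010101
3. -> 1010101010
4. -> 0101010101
5. -> 1010101010

1010101010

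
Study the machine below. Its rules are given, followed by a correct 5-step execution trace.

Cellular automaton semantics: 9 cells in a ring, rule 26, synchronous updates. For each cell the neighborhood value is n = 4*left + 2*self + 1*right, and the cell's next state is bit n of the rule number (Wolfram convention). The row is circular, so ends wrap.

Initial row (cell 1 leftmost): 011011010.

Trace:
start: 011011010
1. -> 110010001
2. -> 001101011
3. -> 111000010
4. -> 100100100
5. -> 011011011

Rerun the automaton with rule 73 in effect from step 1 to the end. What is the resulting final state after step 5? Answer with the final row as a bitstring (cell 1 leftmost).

011011011

(re-executing steps 1..5 under rule 73; state before step 1: 011011010)
1. -> 011011000
2. -> 011011011
3. -> 011011011
4. -> 011011011
5. -> 011011011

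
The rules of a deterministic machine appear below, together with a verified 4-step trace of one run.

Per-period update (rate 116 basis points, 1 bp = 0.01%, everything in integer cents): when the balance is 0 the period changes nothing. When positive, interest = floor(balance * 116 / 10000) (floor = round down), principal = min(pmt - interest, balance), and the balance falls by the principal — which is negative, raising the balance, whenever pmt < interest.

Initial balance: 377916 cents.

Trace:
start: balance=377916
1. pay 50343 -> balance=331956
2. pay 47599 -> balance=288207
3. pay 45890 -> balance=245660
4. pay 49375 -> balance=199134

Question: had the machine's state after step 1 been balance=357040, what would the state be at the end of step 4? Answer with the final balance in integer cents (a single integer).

state after step 1 := balance=357040
2. pay 47599 -> balance=313582
3. pay 45890 -> balance=271329
4. pay 49375 -> balance=225101

225101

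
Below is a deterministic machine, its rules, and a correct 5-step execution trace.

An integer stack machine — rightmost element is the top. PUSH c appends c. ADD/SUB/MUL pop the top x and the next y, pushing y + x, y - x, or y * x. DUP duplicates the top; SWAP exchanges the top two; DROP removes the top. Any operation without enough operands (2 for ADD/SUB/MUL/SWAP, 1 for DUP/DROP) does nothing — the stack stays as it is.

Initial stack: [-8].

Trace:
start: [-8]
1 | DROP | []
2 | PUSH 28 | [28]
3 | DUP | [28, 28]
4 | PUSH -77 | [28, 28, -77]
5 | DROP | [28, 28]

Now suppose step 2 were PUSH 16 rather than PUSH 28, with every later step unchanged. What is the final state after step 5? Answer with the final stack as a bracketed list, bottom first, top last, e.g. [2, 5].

[16, 16]

(re-executing from step 2 with the substitution; state before step 2: [])
2 | PUSH 16 | [16]
3 | DUP | [16, 16]
4 | PUSH -77 | [16, 16, -77]
5 | DROP | [16, 16]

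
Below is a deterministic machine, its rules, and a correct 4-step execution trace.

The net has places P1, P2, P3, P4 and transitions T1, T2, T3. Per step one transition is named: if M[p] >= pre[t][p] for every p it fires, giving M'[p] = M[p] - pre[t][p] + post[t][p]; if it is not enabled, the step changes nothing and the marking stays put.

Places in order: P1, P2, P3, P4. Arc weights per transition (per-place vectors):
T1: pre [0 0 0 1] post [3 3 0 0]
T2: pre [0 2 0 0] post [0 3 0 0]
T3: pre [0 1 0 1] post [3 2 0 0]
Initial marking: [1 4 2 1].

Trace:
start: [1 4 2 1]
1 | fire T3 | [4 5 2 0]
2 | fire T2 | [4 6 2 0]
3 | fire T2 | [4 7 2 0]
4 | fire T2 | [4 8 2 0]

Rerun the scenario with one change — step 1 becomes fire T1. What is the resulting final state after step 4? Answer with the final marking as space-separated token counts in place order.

(re-executing from step 1 with the substitution; state before step 1: [1 4 2 1])
1 | fire T1 | [4 7 2 0]
2 | fire T2 | [4 8 2 0]
3 | fire T2 | [4 9 2 0]
4 | fire T2 | [4 10 2 0]

4 10 2 0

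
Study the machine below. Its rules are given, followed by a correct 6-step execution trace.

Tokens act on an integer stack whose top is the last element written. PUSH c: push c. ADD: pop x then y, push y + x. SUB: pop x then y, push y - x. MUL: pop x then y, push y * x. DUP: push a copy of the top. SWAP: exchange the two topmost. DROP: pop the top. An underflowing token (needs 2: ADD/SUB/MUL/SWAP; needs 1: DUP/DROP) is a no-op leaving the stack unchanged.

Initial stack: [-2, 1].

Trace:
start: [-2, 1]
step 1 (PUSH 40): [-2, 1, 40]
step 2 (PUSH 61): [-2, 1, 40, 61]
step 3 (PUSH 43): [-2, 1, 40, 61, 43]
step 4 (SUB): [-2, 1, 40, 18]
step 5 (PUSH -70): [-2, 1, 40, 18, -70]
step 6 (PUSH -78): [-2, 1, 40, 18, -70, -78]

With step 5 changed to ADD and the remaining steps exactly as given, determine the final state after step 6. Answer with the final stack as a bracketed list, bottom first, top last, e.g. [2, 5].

[-2, 1, 58, -78]

(re-executing from step 5 with the substitution; state before step 5: [-2, 1, 40, 18])
step 5 (ADD): [-2, 1, 58]
step 6 (PUSH -78): [-2, 1, 58, -78]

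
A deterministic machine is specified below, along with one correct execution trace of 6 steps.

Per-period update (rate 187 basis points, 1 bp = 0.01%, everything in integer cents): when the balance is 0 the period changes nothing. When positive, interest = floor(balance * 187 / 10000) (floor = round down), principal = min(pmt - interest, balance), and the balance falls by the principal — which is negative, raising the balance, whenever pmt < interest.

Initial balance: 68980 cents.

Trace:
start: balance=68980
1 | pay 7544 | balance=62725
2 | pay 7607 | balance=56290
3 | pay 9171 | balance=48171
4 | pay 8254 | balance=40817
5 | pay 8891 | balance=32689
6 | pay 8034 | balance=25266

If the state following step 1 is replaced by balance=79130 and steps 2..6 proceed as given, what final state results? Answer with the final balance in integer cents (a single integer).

43264

state after step 1 := balance=79130
2 | pay 7607 | balance=73002
3 | pay 9171 | balance=65196
4 | pay 8254 | balance=58161
5 | pay 8891 | balance=50357
6 | pay 8034 | balance=43264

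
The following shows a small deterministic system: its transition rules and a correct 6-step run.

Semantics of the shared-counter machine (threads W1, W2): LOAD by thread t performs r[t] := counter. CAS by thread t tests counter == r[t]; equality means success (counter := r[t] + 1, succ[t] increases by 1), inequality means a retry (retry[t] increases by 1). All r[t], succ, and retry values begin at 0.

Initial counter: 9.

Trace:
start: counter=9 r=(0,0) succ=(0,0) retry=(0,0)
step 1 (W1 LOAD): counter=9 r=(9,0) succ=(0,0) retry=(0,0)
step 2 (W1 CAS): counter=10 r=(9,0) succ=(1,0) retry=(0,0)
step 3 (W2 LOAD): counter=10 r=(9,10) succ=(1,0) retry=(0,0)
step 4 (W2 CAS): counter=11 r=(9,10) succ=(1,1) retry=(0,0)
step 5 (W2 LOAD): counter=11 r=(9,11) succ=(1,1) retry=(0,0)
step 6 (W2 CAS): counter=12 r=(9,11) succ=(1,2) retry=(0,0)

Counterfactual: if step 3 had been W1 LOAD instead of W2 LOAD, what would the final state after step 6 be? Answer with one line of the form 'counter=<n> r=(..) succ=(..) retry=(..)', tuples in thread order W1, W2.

(re-executing from step 3 with the substitution; state before step 3: counter=10 r=(9,0) succ=(1,0) retry=(0,0))
step 3 (W1 LOAD): counter=10 r=(10,0) succ=(1,0) retry=(0,0)
step 4 (W2 CAS): counter=10 r=(10,0) succ=(1,0) retry=(0,1)
step 5 (W2 LOAD): counter=10 r=(10,10) succ=(1,0) retry=(0,1)
step 6 (W2 CAS): counter=11 r=(10,10) succ=(1,1) retry=(0,1)

counter=11 r=(10,10) succ=(1,1) retry=(0,1)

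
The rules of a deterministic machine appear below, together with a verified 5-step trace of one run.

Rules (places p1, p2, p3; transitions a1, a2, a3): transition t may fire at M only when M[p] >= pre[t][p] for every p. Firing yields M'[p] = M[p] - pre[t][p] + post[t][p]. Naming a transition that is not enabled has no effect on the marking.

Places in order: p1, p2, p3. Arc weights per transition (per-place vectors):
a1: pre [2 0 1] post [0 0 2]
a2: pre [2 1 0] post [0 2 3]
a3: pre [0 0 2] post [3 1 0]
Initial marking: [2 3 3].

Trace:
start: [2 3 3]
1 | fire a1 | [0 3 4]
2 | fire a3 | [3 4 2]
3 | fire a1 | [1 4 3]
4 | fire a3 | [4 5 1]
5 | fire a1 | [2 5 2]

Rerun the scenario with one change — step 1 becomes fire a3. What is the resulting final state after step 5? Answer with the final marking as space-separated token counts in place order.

6 5 0

(re-executing from step 1 with the substitution; state before step 1: [2 3 3])
1 | fire a3 | [5 4 1]
2 | fire a3 | [5 4 1]
3 | fire a1 | [3 4 2]
4 | fire a3 | [6 5 0]
5 | fire a1 | [6 5 0]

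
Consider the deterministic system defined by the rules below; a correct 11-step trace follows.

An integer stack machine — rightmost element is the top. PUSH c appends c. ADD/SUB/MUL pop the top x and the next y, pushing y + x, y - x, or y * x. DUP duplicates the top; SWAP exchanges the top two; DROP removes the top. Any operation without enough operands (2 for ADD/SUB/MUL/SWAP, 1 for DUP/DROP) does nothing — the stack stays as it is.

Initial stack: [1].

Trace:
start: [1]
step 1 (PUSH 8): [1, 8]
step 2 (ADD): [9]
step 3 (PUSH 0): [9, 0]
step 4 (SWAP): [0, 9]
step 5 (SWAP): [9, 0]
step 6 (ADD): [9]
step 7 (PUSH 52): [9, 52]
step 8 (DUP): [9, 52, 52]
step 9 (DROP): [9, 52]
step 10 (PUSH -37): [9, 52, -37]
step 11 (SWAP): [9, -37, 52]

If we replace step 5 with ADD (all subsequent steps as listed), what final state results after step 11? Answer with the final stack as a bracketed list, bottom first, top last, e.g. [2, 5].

(re-executing from step 5 with the substitution; state before step 5: [0, 9])
step 5 (ADD): [9]
step 6 (ADD): [9]
step 7 (PUSH 52): [9, 52]
step 8 (DUP): [9, 52, 52]
step 9 (DROP): [9, 52]
step 10 (PUSH -37): [9, 52, -37]
step 11 (SWAP): [9, -37, 52]

[9, -37, 52]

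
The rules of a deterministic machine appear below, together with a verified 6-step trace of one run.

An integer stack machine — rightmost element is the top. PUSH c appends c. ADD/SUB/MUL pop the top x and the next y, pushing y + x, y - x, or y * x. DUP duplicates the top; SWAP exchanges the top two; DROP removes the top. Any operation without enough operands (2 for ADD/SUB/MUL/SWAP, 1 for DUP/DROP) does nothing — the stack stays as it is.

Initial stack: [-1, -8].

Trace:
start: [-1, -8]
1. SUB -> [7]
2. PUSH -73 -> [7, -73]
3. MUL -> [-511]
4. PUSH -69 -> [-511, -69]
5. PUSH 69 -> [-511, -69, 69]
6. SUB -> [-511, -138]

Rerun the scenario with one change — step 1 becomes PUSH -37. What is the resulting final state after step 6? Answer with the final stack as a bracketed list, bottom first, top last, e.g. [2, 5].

[-1, -8, 2701, -138]

(re-executing from step 1 with the substitution; state before step 1: [-1, -8])
1. PUSH -37 -> [-1, -8, -37]
2. PUSH -73 -> [-1, -8, -37, -73]
3. MUL -> [-1, -8, 2701]
4. PUSH -69 -> [-1, -8, 2701, -69]
5. PUSH 69 -> [-1, -8, 2701, -69, 69]
6. SUB -> [-1, -8, 2701, -138]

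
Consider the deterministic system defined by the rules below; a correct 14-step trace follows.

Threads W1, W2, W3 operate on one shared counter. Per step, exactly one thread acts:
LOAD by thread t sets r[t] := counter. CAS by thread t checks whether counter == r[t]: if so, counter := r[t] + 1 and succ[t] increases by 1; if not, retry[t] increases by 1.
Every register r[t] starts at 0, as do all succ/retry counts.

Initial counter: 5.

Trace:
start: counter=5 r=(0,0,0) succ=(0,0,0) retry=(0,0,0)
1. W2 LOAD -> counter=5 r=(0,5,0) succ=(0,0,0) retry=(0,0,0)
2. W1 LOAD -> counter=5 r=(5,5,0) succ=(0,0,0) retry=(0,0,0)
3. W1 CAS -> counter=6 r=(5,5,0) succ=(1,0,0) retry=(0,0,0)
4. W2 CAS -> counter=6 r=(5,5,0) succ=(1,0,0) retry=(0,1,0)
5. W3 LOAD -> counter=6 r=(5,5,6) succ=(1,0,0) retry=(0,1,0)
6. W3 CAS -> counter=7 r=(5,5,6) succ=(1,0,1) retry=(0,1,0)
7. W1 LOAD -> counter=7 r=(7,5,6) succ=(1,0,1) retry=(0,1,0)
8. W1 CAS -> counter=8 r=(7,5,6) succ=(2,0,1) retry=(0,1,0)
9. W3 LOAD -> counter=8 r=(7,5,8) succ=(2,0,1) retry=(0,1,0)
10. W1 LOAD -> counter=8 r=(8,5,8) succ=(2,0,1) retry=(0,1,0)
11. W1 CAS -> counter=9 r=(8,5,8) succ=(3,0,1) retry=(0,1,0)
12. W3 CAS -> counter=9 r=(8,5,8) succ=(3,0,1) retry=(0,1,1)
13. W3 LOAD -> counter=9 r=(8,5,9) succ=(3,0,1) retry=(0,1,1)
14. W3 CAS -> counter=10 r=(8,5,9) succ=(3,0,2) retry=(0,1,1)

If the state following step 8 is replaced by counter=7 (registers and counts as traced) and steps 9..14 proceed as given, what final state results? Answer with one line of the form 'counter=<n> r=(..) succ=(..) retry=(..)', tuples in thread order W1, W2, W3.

state after step 8 := counter=7 r=(7,5,6) succ=(2,0,1) retry=(0,1,0)
9. W3 LOAD -> counter=7 r=(7,5,7) succ=(2,0,1) retry=(0,1,0)
10. W1 LOAD -> counter=7 r=(7,5,7) succ=(2,0,1) retry=(0,1,0)
11. W1 CAS -> counter=8 r=(7,5,7) succ=(3,0,1) retry=(0,1,0)
12. W3 CAS -> counter=8 r=(7,5,7) succ=(3,0,1) retry=(0,1,1)
13. W3 LOAD -> counter=8 r=(7,5,8) succ=(3,0,1) retry=(0,1,1)
14. W3 CAS -> counter=9 r=(7,5,8) succ=(3,0,2) retry=(0,1,1)

counter=9 r=(7,5,8) succ=(3,0,2) retry=(0,1,1)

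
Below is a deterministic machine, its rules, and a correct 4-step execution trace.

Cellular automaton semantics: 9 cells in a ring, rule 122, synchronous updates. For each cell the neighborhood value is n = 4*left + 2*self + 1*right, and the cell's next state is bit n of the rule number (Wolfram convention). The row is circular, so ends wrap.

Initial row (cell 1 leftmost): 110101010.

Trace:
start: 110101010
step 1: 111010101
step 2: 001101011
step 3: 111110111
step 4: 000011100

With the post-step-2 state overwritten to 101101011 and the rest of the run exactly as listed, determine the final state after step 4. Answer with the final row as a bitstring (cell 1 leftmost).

state after step 2 := 101101011
step 3: 111110110
step 4: 100011111

100011111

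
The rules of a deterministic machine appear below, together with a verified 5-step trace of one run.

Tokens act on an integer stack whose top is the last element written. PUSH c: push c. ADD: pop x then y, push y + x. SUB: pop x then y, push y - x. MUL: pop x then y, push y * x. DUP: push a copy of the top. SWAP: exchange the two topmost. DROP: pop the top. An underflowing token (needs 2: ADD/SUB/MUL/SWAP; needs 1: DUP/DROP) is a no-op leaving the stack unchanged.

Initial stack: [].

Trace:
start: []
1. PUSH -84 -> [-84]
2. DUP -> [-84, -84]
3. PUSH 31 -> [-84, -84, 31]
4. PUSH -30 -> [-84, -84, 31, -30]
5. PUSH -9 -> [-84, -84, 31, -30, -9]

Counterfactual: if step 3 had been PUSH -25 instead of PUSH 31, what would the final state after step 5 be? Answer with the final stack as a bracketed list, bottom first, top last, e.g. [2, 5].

(re-executing from step 3 with the substitution; state before step 3: [-84, -84])
3. PUSH -25 -> [-84, -84, -25]
4. PUSH -30 -> [-84, -84, -25, -30]
5. PUSH -9 -> [-84, -84, -25, -30, -9]

[-84, -84, -25, -30, -9]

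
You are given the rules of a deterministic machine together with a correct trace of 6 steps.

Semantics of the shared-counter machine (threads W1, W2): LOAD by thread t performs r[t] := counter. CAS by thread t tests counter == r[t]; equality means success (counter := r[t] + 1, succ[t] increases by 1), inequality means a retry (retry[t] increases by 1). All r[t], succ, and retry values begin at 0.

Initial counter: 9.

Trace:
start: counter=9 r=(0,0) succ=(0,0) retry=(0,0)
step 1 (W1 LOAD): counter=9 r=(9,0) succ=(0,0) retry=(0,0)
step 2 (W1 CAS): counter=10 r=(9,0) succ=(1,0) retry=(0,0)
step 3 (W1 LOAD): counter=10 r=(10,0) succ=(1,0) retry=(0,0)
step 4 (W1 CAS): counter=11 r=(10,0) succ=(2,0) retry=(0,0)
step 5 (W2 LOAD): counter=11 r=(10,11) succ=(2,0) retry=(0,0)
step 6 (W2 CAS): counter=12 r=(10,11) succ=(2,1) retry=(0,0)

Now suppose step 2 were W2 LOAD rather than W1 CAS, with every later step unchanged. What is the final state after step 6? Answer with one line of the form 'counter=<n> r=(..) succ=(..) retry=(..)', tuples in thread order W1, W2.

counter=11 r=(9,10) succ=(1,1) retry=(0,0)

(re-executing from step 2 with the substitution; state before step 2: counter=9 r=(9,0) succ=(0,0) retry=(0,0))
step 2 (W2 LOAD): counter=9 r=(9,9) succ=(0,0) retry=(0,0)
step 3 (W1 LOAD): counter=9 r=(9,9) succ=(0,0) retry=(0,0)
step 4 (W1 CAS): counter=10 r=(9,9) succ=(1,0) retry=(0,0)
step 5 (W2 LOAD): counter=10 r=(9,10) succ=(1,0) retry=(0,0)
step 6 (W2 CAS): counter=11 r=(9,10) succ=(1,1) retry=(0,0)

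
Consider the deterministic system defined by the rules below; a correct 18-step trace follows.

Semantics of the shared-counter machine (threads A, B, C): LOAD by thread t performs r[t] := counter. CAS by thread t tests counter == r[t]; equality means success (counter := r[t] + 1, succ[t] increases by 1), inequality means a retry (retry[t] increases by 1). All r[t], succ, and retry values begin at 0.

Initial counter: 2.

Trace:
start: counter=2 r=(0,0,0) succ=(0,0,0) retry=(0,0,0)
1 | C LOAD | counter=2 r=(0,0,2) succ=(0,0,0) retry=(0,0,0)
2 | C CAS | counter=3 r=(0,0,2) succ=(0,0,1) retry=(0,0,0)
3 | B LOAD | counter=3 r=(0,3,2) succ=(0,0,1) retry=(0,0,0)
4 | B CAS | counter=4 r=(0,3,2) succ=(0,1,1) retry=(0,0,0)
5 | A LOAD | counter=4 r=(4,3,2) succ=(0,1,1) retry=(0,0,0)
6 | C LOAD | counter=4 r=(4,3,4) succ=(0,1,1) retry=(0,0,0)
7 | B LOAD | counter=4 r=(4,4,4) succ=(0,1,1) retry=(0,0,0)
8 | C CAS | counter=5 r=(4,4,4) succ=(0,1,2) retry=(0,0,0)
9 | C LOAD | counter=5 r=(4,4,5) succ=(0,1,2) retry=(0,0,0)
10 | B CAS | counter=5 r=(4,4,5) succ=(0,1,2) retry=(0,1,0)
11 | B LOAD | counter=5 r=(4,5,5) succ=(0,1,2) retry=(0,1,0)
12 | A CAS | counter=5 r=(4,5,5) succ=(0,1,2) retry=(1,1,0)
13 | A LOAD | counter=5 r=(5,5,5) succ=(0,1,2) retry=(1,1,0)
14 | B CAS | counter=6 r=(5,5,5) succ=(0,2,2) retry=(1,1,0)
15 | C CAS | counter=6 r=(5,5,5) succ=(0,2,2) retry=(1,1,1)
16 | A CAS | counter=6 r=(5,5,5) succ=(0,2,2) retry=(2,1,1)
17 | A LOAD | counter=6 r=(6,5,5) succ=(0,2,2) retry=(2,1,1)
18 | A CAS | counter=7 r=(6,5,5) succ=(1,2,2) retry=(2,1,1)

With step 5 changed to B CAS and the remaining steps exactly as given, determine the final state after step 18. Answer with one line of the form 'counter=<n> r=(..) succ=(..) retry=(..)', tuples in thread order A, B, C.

(re-executing from step 5 with the substitution; state before step 5: counter=4 r=(0,3,2) succ=(0,1,1) retry=(0,0,0))
5 | B CAS | counter=4 r=(0,3,2) succ=(0,1,1) retry=(0,1,0)
6 | C LOAD | counter=4 r=(0,3,4) succ=(0,1,1) retry=(0,1,0)
7 | B LOAD | counter=4 r=(0,4,4) succ=(0,1,1) retry=(0,1,0)
8 | C CAS | counter=5 r=(0,4,4) succ=(0,1,2) retry=(0,1,0)
9 | C LOAD | counter=5 r=(0,4,5) succ=(0,1,2) retry=(0,1,0)
10 | B CAS | counter=5 r=(0,4,5) succ=(0,1,2) retry=(0,2,0)
11 | B LOAD | counter=5 r=(0,5,5) succ=(0,1,2) retry=(0,2,0)
12 | A CAS | counter=5 r=(0,5,5) succ=(0,1,2) retry=(1,2,0)
13 | A LOAD | counter=5 r=(5,5,5) succ=(0,1,2) retry=(1,2,0)
14 | B CAS | counter=6 r=(5,5,5) succ=(0,2,2) retry=(1,2,0)
15 | C CAS | counter=6 r=(5,5,5) succ=(0,2,2) retry=(1,2,1)
16 | A CAS | counter=6 r=(5,5,5) succ=(0,2,2) retry=(2,2,1)
17 | A LOAD | counter=6 r=(6,5,5) succ=(0,2,2) retry=(2,2,1)
18 | A CAS | counter=7 r=(6,5,5) succ=(1,2,2) retry=(2,2,1)

counter=7 r=(6,5,5) succ=(1,2,2) retry=(2,2,1)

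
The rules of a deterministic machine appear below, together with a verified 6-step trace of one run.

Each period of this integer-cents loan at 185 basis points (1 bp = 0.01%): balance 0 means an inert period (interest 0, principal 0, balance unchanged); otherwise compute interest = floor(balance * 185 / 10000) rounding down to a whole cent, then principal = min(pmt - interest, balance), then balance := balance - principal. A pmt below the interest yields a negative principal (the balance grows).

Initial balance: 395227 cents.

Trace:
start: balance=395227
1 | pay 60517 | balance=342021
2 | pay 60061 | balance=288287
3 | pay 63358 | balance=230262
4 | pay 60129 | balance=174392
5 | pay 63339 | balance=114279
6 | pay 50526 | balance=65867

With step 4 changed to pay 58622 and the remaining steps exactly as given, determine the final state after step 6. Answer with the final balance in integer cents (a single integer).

(re-executing from step 4 with the substitution; state before step 4: balance=230262)
4 | pay 58622 | balance=175899
5 | pay 63339 | balance=115814
6 | pay 50526 | balance=67430

67430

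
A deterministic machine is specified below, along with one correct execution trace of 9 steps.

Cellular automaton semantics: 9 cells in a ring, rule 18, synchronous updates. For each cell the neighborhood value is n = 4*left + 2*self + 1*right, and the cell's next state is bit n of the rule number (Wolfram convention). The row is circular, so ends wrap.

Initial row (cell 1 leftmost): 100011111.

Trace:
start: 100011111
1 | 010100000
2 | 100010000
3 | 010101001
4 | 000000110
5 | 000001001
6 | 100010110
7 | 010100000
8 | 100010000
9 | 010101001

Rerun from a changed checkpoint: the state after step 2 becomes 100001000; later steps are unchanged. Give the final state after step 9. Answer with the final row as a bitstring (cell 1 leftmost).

010010101

state after step 2 := 100001000
3 | 010010101
4 | 001100000
5 | 010010000
6 | 101101000
7 | 000000101
8 | 100001000
9 | 010010101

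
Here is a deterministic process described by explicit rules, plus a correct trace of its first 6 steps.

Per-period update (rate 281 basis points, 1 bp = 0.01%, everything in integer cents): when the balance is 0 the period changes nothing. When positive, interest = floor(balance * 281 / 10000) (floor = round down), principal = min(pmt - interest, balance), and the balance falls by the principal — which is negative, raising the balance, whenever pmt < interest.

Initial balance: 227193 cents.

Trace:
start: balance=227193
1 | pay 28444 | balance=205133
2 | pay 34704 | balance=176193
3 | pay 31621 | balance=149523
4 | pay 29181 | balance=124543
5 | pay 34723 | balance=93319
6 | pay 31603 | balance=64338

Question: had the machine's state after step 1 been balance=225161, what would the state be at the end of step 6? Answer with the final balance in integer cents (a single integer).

87343

state after step 1 := balance=225161
2 | pay 34704 | balance=196784
3 | pay 31621 | balance=170692
4 | pay 29181 | balance=146307
5 | pay 34723 | balance=115695
6 | pay 31603 | balance=87343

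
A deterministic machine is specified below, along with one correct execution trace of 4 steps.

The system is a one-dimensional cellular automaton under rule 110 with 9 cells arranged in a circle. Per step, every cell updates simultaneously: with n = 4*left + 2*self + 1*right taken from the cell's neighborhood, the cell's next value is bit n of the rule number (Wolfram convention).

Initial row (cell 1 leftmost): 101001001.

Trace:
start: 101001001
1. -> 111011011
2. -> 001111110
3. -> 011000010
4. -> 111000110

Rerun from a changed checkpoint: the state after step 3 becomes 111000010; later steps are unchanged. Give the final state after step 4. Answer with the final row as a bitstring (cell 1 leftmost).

state after step 3 := 111000010
4. -> 101000111

101000111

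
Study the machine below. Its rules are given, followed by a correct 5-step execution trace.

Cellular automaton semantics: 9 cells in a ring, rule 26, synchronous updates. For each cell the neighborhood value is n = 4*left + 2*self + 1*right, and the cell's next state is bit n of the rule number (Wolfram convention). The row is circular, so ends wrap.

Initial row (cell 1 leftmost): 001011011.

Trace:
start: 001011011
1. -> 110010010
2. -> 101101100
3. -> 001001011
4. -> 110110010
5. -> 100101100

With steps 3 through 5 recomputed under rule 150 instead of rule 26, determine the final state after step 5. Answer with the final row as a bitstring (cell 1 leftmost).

011001101

(re-executing steps 3..5 under rule 150; state before step 3: 101101100)
3. -> 100000011
4. -> 010000101
5. -> 011001101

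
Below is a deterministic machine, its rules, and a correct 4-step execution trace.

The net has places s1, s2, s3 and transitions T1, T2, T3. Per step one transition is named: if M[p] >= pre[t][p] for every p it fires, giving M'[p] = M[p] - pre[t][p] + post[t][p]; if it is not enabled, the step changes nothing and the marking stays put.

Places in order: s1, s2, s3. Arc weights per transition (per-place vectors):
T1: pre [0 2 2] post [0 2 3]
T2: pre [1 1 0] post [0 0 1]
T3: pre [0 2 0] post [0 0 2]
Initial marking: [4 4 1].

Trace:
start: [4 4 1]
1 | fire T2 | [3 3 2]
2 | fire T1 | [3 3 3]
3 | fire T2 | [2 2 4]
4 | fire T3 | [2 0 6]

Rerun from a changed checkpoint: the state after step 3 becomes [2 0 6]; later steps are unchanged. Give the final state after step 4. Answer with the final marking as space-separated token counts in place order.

state after step 3 := [2 0 6]
4 | fire T3 | [2 0 6]

2 0 6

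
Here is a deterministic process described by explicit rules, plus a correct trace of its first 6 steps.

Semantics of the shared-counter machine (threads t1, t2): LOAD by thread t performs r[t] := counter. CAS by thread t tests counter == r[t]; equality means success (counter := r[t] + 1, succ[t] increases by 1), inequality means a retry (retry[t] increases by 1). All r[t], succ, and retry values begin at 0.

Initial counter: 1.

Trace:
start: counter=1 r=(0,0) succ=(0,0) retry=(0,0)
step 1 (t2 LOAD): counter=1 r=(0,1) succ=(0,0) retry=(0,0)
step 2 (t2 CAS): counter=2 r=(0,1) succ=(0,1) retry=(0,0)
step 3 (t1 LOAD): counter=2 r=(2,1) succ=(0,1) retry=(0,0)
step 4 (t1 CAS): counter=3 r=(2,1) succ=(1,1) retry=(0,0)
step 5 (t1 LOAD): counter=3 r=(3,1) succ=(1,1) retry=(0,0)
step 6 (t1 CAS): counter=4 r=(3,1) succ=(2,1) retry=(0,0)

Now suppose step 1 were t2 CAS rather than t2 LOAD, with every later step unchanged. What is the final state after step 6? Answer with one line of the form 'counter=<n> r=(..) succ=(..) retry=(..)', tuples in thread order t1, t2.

counter=3 r=(2,0) succ=(2,0) retry=(0,2)

(re-executing from step 1 with the substitution; state before step 1: counter=1 r=(0,0) succ=(0,0) retry=(0,0))
step 1 (t2 CAS): counter=1 r=(0,0) succ=(0,0) retry=(0,1)
step 2 (t2 CAS): counter=1 r=(0,0) succ=(0,0) retry=(0,2)
step 3 (t1 LOAD): counter=1 r=(1,0) succ=(0,0) retry=(0,2)
step 4 (t1 CAS): counter=2 r=(1,0) succ=(1,0) retry=(0,2)
step 5 (t1 LOAD): counter=2 r=(2,0) succ=(1,0) retry=(0,2)
step 6 (t1 CAS): counter=3 r=(2,0) succ=(2,0) retry=(0,2)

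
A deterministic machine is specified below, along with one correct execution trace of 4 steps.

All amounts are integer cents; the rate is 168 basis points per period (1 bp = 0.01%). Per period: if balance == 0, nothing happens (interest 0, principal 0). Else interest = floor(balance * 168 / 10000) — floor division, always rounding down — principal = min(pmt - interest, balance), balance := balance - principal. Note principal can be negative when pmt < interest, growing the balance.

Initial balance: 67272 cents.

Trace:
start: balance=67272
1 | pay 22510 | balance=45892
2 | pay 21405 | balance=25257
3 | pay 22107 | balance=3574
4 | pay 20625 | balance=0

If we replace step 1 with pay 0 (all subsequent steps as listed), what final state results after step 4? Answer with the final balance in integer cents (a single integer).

6673

(re-executing from step 1 with the substitution; state before step 1: balance=67272)
1 | pay 0 | balance=68402
2 | pay 21405 | balance=48146
3 | pay 22107 | balance=26847
4 | pay 20625 | balance=6673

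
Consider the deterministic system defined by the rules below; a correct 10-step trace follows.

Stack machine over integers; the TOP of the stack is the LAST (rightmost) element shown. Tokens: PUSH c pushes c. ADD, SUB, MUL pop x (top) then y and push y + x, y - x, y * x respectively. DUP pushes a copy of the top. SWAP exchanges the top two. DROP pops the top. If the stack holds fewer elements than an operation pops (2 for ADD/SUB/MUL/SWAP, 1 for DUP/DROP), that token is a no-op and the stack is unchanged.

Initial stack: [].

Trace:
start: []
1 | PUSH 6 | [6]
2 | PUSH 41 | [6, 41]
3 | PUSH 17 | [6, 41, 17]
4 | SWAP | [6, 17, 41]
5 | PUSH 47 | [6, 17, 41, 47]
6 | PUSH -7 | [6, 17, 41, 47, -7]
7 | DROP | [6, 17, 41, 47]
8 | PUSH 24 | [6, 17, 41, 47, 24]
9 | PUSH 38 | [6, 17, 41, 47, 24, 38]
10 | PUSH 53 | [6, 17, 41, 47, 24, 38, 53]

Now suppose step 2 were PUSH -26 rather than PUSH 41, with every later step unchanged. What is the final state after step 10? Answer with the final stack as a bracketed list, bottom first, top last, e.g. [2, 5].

[6, 17, -26, 47, 24, 38, 53]

(re-executing from step 2 with the substitution; state before step 2: [6])
2 | PUSH -26 | [6, -26]
3 | PUSH 17 | [6, -26, 17]
4 | SWAP | [6, 17, -26]
5 | PUSH 47 | [6, 17, -26, 47]
6 | PUSH -7 | [6, 17, -26, 47, -7]
7 | DROP | [6, 17, -26, 47]
8 | PUSH 24 | [6, 17, -26, 47, 24]
9 | PUSH 38 | [6, 17, -26, 47, 24, 38]
10 | PUSH 53 | [6, 17, -26, 47, 24, 38, 53]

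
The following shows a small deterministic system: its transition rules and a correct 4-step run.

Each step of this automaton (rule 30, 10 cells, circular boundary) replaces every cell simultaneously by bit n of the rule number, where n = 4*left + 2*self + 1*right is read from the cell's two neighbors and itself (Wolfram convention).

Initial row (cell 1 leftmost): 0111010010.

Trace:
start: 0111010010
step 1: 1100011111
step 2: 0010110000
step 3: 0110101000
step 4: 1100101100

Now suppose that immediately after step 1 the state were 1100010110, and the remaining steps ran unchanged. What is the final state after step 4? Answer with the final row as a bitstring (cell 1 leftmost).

0010111100

state after step 1 := 1100010110
step 2: 1010110100
step 3: 1010100111
step 4: 0010111100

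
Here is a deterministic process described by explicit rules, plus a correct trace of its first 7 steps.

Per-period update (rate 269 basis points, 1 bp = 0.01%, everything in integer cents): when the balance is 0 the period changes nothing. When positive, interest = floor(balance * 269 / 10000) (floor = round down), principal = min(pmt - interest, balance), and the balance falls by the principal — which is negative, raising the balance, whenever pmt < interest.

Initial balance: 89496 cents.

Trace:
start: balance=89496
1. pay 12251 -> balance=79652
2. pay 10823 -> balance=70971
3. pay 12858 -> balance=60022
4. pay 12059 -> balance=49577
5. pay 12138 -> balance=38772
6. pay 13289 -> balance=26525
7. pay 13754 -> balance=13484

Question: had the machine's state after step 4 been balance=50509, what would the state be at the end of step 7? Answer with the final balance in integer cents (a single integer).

state after step 4 := balance=50509
5. pay 12138 -> balance=39729
6. pay 13289 -> balance=27508
7. pay 13754 -> balance=14493

14493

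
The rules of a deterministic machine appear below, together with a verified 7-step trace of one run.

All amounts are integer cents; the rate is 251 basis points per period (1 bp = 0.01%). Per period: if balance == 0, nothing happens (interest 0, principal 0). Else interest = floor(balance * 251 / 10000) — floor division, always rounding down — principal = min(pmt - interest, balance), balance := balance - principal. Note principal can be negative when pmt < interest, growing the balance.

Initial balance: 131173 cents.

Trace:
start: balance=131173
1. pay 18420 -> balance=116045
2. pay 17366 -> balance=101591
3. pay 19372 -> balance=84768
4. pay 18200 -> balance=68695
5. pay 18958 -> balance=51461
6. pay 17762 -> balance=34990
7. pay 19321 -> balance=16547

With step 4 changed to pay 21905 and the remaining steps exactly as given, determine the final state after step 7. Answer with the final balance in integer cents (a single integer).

(re-executing from step 4 with the substitution; state before step 4: balance=84768)
4. pay 21905 -> balance=64990
5. pay 18958 -> balance=47663
6. pay 17762 -> balance=31097
7. pay 19321 -> balance=12556

12556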